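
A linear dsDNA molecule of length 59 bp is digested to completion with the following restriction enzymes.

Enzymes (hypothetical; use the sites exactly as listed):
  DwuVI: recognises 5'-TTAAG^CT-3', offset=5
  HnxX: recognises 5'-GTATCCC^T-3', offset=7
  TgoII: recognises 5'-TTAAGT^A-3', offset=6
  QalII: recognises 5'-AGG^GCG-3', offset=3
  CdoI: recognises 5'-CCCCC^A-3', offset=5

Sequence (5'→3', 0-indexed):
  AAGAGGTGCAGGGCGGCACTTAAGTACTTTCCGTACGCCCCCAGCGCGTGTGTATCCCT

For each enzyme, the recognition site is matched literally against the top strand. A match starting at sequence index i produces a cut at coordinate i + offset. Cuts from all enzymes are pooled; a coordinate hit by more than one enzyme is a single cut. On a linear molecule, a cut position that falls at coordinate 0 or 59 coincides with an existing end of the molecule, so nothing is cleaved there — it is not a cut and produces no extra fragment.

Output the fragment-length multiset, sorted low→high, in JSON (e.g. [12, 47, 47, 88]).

Scan for sites:
  DwuVI (TTAAGCT, off=5): no sites
  HnxX GTATCCCT/7: at [51] ⇒ [58]
  TgoII TTAAGTA/6: at [19] ⇒ [25]
  QalII AGGGCG/3: at [9] ⇒ [12]
  CdoI CCCCCA/5: at [37] ⇒ [42]

Pooled cuts: [12, 25, 42, 58]

Fragments:
  [0,12): 12 bp
  [12,25): 13 bp
  [25,42): 17 bp
  [42,58): 16 bp
  [58,59): 1 bp

[1,12,13,16,17]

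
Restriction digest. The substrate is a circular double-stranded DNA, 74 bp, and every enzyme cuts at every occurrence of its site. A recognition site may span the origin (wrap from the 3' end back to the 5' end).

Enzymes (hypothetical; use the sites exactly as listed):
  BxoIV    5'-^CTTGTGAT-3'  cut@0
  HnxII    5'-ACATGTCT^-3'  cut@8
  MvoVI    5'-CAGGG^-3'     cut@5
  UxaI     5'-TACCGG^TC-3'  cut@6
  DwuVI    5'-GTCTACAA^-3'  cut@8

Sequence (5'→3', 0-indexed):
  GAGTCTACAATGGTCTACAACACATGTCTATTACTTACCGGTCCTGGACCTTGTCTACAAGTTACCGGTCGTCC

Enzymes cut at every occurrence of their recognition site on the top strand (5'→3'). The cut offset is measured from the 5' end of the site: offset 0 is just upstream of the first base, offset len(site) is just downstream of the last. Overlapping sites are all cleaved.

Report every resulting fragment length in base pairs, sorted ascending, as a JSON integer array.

Scan for sites:
  BxoIV (CTTGTGAT, off=0): no sites
  HnxII (ACATGTCT, off=8): starts [21] → cuts [29]
  MvoVI (CAGGG, off=5): no sites
  UxaI (TACCGGTC, off=6): starts [35, 62] → cuts [41, 68]
  DwuVI (GTCTACAA, off=8): starts [2, 12, 52] → cuts [10, 20, 60]

Pooled cuts: [10, 20, 29, 41, 60, 68]

Fragment lengths:
  10→20: 10 bp
  20→29: 9 bp
  29→41: 12 bp
  41→60: 19 bp
  60→68: 8 bp
  68→10 (wrap): 74-68+10 = 16 bp

[8,9,10,12,16,19]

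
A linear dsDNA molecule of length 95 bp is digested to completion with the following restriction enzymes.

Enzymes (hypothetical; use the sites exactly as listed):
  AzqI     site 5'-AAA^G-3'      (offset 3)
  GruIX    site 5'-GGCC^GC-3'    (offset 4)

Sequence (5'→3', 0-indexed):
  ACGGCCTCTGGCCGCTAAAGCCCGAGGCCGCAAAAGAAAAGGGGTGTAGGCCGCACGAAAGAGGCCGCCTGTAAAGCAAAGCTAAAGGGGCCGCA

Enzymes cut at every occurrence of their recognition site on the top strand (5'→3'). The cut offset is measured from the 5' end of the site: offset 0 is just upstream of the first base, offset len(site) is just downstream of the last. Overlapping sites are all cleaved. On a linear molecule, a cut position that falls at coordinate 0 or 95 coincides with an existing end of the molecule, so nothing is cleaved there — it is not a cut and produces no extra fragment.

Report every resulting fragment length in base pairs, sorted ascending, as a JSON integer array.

[3,5,5,6,6,6,6,6,8,9,10,12,13]

Per-enzyme occurrences:
  AzqI AAAG/3: at [16, 32, 37, 57, 72, 77, 83] ⇒ [19, 35, 40, 60, 75, 80, 86]
  GruIX GGCCGC/4: at [9, 25, 48, 62, 88] ⇒ [13, 29, 52, 66, 92]

All cut coordinates (distinct, sorted): [13, 19, 29, 35, 40, 52, 60, 66, 75, 80, 86, 92]

Fragment lengths:
  [0,13): 13 bp
  [13,19): 6 bp
  [19,29): 10 bp
  [29,35): 6 bp
  [35,40): 5 bp
  [40,52): 12 bp
  [52,60): 8 bp
  [60,66): 6 bp
  [66,75): 9 bp
  [75,80): 5 bp
  [80,86): 6 bp
  [86,92): 6 bp
  [92,95): 3 bp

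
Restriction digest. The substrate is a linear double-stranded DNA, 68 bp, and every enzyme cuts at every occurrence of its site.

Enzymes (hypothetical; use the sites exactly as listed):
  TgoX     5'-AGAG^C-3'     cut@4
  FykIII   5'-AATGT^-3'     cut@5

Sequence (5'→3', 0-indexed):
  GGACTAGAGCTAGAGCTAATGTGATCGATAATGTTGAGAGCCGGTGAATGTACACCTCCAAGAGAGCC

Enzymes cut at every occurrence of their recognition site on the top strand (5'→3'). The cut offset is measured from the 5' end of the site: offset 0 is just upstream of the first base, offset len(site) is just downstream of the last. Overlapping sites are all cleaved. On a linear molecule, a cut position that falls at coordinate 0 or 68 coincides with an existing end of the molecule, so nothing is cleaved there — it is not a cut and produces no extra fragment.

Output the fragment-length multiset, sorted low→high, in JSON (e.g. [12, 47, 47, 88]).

[2,6,6,7,9,11,12,15]

Site scan:
  TgoX (AGAGC, off=4): starts [5, 11, 36, 62] → cuts [9, 15, 40, 66]
  FykIII (AATGT, off=5): starts [17, 29, 46] → cuts [22, 34, 51]

All cut coordinates (distinct, sorted): [9, 15, 22, 34, 40, 51, 66]

Fragment lengths:
  [0,9): 9 bp
  [9,15): 6 bp
  [15,22): 7 bp
  [22,34): 12 bp
  [34,40): 6 bp
  [40,51): 11 bp
  [51,66): 15 bp
  [66,68): 2 bp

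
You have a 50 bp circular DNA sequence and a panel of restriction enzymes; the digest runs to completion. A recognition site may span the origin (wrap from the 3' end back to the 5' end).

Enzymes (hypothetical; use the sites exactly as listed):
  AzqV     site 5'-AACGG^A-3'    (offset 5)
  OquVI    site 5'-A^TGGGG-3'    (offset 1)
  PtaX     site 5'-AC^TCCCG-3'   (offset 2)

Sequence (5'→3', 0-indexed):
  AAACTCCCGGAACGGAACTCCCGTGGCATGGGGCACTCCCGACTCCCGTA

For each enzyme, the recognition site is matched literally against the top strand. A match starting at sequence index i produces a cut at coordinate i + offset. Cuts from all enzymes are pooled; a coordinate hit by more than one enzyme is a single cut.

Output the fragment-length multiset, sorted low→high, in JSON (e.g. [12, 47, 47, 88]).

[3,7,8,10,11,11]

Scan for sites:
  AzqV (AACGGA, off=5): starts [10] → cuts [15]
  OquVI (ATGGGG, off=1): starts [27] → cuts [28]
  PtaX (ACTCCCG, off=2): starts [2, 16, 34, 41] → cuts [4, 18, 36, 43]

All cut coordinates (distinct, sorted): [4, 15, 18, 28, 36, 43]

Fragments:
  4→15: 11 bp
  15→18: 3 bp
  18→28: 10 bp
  28→36: 8 bp
  36→43: 7 bp
  43→4 (wrap): 50-43+4 = 11 bp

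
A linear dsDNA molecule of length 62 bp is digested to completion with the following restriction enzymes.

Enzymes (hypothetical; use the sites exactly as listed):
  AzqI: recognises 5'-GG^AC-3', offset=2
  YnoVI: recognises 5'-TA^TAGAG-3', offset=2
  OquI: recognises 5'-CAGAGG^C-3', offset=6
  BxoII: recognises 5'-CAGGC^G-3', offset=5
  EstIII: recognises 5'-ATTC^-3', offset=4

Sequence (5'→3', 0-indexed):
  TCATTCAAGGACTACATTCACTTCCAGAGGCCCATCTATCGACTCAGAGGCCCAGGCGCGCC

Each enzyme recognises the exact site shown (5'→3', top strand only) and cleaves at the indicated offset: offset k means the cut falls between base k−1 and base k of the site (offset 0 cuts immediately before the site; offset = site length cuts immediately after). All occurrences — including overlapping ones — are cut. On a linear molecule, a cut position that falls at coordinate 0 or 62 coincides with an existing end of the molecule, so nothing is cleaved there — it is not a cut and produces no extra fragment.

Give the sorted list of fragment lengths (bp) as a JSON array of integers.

Per-enzyme occurrences:
  AzqI GGAC/2: at [8] ⇒ [10]
  YnoVI (TATAGAG, off=2): no sites
  OquI CAGAGGC/6: at [24, 44] ⇒ [30, 50]
  BxoII CAGGCG/5: at [52] ⇒ [57]
  EstIII ATTC/4: at [2, 15] ⇒ [6, 19]

Pooled cuts: [6, 10, 19, 30, 50, 57]

Fragment lengths:
  [0,6): 6 bp
  [6,10): 4 bp
  [10,19): 9 bp
  [19,30): 11 bp
  [30,50): 20 bp
  [50,57): 7 bp
  [57,62): 5 bp

[4,5,6,7,9,11,20]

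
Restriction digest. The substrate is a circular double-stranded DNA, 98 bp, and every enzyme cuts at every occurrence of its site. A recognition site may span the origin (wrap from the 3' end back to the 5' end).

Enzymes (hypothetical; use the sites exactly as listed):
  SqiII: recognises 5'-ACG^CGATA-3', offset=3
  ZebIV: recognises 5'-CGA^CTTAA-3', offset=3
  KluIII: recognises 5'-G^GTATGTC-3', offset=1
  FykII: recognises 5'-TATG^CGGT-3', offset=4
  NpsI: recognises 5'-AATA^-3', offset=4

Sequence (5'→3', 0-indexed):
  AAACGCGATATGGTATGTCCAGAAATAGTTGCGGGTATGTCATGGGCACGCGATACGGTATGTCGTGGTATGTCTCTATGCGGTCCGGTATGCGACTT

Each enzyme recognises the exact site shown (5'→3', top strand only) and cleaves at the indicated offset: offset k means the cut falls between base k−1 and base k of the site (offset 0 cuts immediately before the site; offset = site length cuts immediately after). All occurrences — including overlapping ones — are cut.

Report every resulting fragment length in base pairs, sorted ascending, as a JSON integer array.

[7,7,7,8,10,13,15,15,16]

Scan for sites:
  SqiII (ACGCGATA, off=3): starts [2, 47] → cuts [5, 50]
  ZebIV (CGACTTAA, off=3): starts [92] → cuts [95]
  KluIII (GGTATGTC, off=1): starts [11, 33, 56, 66] → cuts [12, 34, 57, 67]
  FykII (TATGCGGT, off=4): starts [76] → cuts [80]
  NpsI (AATA, off=4): starts [23] → cuts [27]

All cut coordinates (distinct, sorted): [5, 12, 27, 34, 50, 57, 67, 80, 95]

Fragment lengths:
  5→12: 7 bp
  12→27: 15 bp
  27→34: 7 bp
  34→50: 16 bp
  50→57: 7 bp
  57→67: 10 bp
  67→80: 13 bp
  80→95: 15 bp
  95→5 (wrap): 98-95+5 = 8 bp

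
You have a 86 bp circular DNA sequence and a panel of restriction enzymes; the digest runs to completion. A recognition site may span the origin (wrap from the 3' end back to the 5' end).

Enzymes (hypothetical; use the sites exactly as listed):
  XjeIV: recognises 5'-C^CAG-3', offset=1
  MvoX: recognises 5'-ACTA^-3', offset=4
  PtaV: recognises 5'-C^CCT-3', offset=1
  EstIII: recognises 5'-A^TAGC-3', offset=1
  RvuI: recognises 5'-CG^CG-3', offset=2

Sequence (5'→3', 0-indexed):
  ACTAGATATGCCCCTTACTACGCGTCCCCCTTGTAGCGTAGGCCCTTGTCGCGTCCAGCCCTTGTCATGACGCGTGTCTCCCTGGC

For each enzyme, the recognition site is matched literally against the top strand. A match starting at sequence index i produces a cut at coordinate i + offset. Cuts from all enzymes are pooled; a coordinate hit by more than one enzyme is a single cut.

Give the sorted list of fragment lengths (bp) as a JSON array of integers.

[2,4,4,6,8,8,8,8,10,13,15]

Site scan:
  XjeIV (CCAG, off=1): starts [54] → cuts [55]
  MvoX (ACTA, off=4): starts [0, 16] → cuts [4, 20]
  PtaV (CCCT, off=1): starts [11, 27, 42, 58, 79] → cuts [12, 28, 43, 59, 80]
  EstIII (ATAGC, off=1): no sites
  RvuI (CGCG, off=2): starts [20, 49, 70] → cuts [22, 51, 72]

Pooled cuts: [4, 12, 20, 22, 28, 43, 51, 55, 59, 72, 80]

Fragments:
  4→12: 8 bp
  12→20: 8 bp
  20→22: 2 bp
  22→28: 6 bp
  28→43: 15 bp
  43→51: 8 bp
  51→55: 4 bp
  55→59: 4 bp
  59→72: 13 bp
  72→80: 8 bp
  80→4 (wrap): 86-80+4 = 10 bp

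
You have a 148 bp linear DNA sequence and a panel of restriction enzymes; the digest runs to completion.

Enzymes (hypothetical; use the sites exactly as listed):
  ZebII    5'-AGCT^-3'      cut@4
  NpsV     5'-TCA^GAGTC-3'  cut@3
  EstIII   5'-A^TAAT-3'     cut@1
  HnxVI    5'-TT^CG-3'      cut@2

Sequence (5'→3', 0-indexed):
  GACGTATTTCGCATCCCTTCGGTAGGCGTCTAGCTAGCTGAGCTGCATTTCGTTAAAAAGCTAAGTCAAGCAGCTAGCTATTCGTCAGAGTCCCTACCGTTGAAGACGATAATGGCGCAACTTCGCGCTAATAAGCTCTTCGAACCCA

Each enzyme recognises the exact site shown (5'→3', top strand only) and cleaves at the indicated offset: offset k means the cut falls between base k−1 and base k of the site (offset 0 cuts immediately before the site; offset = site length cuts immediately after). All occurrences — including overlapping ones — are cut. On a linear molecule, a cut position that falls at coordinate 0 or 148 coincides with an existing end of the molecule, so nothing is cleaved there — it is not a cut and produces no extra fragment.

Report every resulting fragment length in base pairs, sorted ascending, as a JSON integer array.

Per-enzyme occurrences:
  ZebII (AGCT, off=4): starts [31, 35, 40, 58, 71, 75, 133] → cuts [35, 39, 44, 62, 75, 79, 137]
  NpsV (TCAGAGTC, off=3): starts [84] → cuts [87]
  EstIII (ATAAT, off=1): starts [108] → cuts [109]
  HnxVI (TTCG, off=2): starts [7, 17, 48, 80, 121, 138] → cuts [9, 19, 50, 82, 123, 140]

Pooled cuts: [9, 19, 35, 39, 44, 50, 62, 75, 79, 82, 87, 109, 123, 137, 140]

Fragments:
  [0,9): 9 bp
  [9,19): 10 bp
  [19,35): 16 bp
  [35,39): 4 bp
  [39,44): 5 bp
  [44,50): 6 bp
  [50,62): 12 bp
  [62,75): 13 bp
  [75,79): 4 bp
  [79,82): 3 bp
  [82,87): 5 bp
  [87,109): 22 bp
  [109,123): 14 bp
  [123,137): 14 bp
  [137,140): 3 bp
  [140,148): 8 bp

[3,3,4,4,5,5,6,8,9,10,12,13,14,14,16,22]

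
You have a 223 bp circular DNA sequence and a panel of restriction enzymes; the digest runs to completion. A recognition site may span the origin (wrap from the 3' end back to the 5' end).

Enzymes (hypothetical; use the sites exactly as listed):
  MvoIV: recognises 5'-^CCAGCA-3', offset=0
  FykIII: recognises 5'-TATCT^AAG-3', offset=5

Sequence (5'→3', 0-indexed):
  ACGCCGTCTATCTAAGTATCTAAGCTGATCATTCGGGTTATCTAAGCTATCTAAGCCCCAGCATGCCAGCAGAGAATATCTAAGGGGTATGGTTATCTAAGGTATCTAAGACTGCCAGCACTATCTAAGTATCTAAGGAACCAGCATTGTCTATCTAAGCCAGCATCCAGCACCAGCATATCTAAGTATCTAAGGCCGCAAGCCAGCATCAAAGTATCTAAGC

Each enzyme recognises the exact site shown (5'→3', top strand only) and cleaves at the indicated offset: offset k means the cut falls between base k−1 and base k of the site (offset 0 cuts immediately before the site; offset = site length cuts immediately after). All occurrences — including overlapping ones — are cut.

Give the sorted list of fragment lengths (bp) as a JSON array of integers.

Site scan:
  MvoIV (CCAGCA, off=0): starts [57, 65, 114, 140, 159, 166, 172, 202] → cuts [57, 65, 114, 140, 159, 166, 172, 202]
  FykIII (TATCTAAG, off=5): starts [8, 16, 38, 47, 76, 93, 102, 121, 129, 151, 178, 186, 214] → cuts [13, 21, 43, 52, 81, 98, 107, 126, 134, 156, 183, 191, 219]

Pooled cuts: [13, 21, 43, 52, 57, 65, 81, 98, 107, 114, 126, 134, 140, 156, 159, 166, 172, 183, 191, 202, 219]

Fragments:
  13→21: 8 bp
  21→43: 22 bp
  43→52: 9 bp
  52→57: 5 bp
  57→65: 8 bp
  65→81: 16 bp
  81→98: 17 bp
  98→107: 9 bp
  107→114: 7 bp
  114→126: 12 bp
  126→134: 8 bp
  134→140: 6 bp
  140→156: 16 bp
  156→159: 3 bp
  159→166: 7 bp
  166→172: 6 bp
  172→183: 11 bp
  183→191: 8 bp
  191→202: 11 bp
  202→219: 17 bp
  219→13 (wrap): 223-219+13 = 17 bp

[3,5,6,6,7,7,8,8,8,8,9,9,11,11,12,16,16,17,17,17,22]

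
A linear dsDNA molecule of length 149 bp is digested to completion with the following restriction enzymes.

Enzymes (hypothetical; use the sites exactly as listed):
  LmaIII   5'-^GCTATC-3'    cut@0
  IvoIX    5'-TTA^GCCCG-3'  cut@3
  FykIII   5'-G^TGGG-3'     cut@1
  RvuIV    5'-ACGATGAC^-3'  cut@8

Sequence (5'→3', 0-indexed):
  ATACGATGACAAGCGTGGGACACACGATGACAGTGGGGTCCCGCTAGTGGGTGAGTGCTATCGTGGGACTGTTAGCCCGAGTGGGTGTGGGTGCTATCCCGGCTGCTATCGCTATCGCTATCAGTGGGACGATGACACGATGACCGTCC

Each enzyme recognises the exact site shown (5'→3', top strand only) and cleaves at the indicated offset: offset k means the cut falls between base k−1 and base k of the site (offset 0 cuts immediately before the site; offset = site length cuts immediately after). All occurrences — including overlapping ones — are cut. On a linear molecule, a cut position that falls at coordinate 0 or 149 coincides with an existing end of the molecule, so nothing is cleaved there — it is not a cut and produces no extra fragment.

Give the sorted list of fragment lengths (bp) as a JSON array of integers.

Per-enzyme occurrences:
  LmaIII (GCTATC, off=0): starts [56, 92, 104, 110, 116] → cuts [56, 92, 104, 110, 116]
  IvoIX (TTAGCCCG, off=3): starts [71] → cuts [74]
  FykIII (GTGGG, off=1): starts [14, 32, 46, 62, 80, 86, 123] → cuts [15, 33, 47, 63, 81, 87, 124]
  RvuIV (ACGATGAC, off=8): starts [2, 23, 128, 136] → cuts [10, 31, 136, 144]

All cut coordinates (distinct, sorted): [10, 15, 31, 33, 47, 56, 63, 74, 81, 87, 92, 104, 110, 116, 124, 136, 144]

Fragments:
  [0,10): 10 bp
  [10,15): 5 bp
  [15,31): 16 bp
  [31,33): 2 bp
  [33,47): 14 bp
  [47,56): 9 bp
  [56,63): 7 bp
  [63,74): 11 bp
  [74,81): 7 bp
  [81,87): 6 bp
  [87,92): 5 bp
  [92,104): 12 bp
  [104,110): 6 bp
  [110,116): 6 bp
  [116,124): 8 bp
  [124,136): 12 bp
  [136,144): 8 bp
  [144,149): 5 bp

[2,5,5,5,6,6,6,7,7,8,8,9,10,11,12,12,14,16]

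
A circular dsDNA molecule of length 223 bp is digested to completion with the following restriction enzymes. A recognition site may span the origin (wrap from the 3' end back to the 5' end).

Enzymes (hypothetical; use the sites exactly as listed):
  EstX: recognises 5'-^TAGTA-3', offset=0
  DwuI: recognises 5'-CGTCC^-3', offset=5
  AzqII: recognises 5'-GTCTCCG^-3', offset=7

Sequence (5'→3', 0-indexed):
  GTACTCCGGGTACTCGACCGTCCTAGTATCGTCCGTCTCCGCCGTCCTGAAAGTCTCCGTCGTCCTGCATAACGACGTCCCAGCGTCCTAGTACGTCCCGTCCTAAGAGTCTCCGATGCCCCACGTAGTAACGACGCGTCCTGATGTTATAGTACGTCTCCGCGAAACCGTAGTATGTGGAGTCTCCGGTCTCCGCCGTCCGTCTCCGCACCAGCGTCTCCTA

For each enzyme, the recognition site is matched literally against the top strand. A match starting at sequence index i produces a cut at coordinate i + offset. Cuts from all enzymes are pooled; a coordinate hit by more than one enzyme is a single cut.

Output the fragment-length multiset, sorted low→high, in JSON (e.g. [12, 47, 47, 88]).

[5,6,6,6,7,7,7,8,8,8,10,10,11,12,12,13,13,15,16,18,25]

Scan for sites:
  EstX TAGTA/0: at [23, 88, 125, 149, 170, 221] ⇒ [23, 88, 125, 149, 170, 221]
  DwuI CGTCC/5: at [18, 29, 42, 60, 75, 83, 93, 98, 136, 196] ⇒ [23, 34, 47, 65, 80, 88, 98, 103, 141, 201]
  AzqII GTCTCCG/7: at [34, 52, 108, 155, 181, 188, 201] ⇒ [41, 59, 115, 162, 188, 195, 208]

Pooled cuts: [23, 34, 41, 47, 59, 65, 80, 88, 98, 103, 115, 125, 141, 149, 162, 170, 188, 195, 201, 208, 221]

Fragments:
  23→34: 11 bp
  34→41: 7 bp
  41→47: 6 bp
  47→59: 12 bp
  59→65: 6 bp
  65→80: 15 bp
  80→88: 8 bp
  88→98: 10 bp
  98→103: 5 bp
  103→115: 12 bp
  115→125: 10 bp
  125→141: 16 bp
  141→149: 8 bp
  149→162: 13 bp
  162→170: 8 bp
  170→188: 18 bp
  188→195: 7 bp
  195→201: 6 bp
  201→208: 7 bp
  208→221: 13 bp
  221→23 (wrap): 223-221+23 = 25 bp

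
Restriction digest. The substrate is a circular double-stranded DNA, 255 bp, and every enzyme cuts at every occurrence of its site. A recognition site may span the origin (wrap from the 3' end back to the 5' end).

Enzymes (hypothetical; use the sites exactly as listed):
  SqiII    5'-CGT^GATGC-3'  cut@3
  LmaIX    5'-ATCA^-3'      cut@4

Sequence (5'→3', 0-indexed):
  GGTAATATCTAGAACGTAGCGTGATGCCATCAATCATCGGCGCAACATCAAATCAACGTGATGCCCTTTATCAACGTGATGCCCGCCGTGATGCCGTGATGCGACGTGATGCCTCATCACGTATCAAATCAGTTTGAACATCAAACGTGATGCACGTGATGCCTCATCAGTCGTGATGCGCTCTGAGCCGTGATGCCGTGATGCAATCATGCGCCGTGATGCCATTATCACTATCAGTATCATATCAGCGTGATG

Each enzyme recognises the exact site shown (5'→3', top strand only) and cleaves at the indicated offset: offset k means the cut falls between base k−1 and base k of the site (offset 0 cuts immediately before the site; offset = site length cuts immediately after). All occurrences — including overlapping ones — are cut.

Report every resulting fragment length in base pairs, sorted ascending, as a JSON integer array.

Scan for sites:
  SqiII CGTGATGC/3: at [19, 56, 74, 86, 94, 104, 145, 154, 171, 188, 196, 214] ⇒ [22, 59, 77, 89, 97, 107, 148, 157, 174, 191, 199, 217]
  LmaIX ATCA/4: at [28, 32, 46, 51, 69, 115, 122, 127, 139, 165, 205, 226, 232, 238, 243] ⇒ [32, 36, 50, 55, 73, 119, 126, 131, 143, 169, 209, 230, 236, 242, 247]

All cut coordinates (distinct, sorted): [22, 32, 36, 50, 55, 59, 73, 77, 89, 97, 107, 119, 126, 131, 143, 148, 157, 169, 174, 191, 199, 209, 217, 230, 236, 242, 247]

Fragments:
  22→32: 10 bp
  32→36: 4 bp
  36→50: 14 bp
  50→55: 5 bp
  55→59: 4 bp
  59→73: 14 bp
  73→77: 4 bp
  77→89: 12 bp
  89→97: 8 bp
  97→107: 10 bp
  107→119: 12 bp
  119→126: 7 bp
  126→131: 5 bp
  131→143: 12 bp
  143→148: 5 bp
  148→157: 9 bp
  157→169: 12 bp
  169→174: 5 bp
  174→191: 17 bp
  191→199: 8 bp
  199→209: 10 bp
  209→217: 8 bp
  217→230: 13 bp
  230→236: 6 bp
  236→242: 6 bp
  242→247: 5 bp
  247→22 (wrap): 255-247+22 = 30 bp

[4,4,4,5,5,5,5,5,6,6,7,8,8,8,9,10,10,10,12,12,12,12,13,14,14,17,30]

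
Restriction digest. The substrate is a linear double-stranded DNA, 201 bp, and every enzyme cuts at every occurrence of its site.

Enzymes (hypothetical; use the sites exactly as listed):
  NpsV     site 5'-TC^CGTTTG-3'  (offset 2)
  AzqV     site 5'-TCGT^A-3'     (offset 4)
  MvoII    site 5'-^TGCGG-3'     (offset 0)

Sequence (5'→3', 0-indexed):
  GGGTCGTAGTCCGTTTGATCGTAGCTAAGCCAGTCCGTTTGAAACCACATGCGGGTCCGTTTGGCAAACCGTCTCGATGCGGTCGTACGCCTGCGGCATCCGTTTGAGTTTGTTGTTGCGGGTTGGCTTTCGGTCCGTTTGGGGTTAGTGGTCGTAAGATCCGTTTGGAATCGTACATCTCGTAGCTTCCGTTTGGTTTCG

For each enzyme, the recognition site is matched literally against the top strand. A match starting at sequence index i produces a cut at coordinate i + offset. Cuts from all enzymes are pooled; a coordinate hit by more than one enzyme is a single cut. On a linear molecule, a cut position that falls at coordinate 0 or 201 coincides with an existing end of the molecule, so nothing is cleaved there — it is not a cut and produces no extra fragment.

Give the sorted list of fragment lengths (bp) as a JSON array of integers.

Site scan:
  NpsV TCCGTTTG/2: at [9, 33, 55, 98, 133, 159, 187] ⇒ [11, 35, 57, 100, 135, 161, 189]
  AzqV TCGTA/4: at [3, 18, 82, 151, 170, 179] ⇒ [7, 22, 86, 155, 174, 183]
  MvoII TGCGG/0: at [49, 77, 91, 116] ⇒ [49, 77, 91, 116]

All cut coordinates (distinct, sorted): [7, 11, 22, 35, 49, 57, 77, 86, 91, 100, 116, 135, 155, 161, 174, 183, 189]

Fragments:
  [0,7): 7 bp
  [7,11): 4 bp
  [11,22): 11 bp
  [22,35): 13 bp
  [35,49): 14 bp
  [49,57): 8 bp
  [57,77): 20 bp
  [77,86): 9 bp
  [86,91): 5 bp
  [91,100): 9 bp
  [100,116): 16 bp
  [116,135): 19 bp
  [135,155): 20 bp
  [155,161): 6 bp
  [161,174): 13 bp
  [174,183): 9 bp
  [183,189): 6 bp
  [189,201): 12 bp

[4,5,6,6,7,8,9,9,9,11,12,13,13,14,16,19,20,20]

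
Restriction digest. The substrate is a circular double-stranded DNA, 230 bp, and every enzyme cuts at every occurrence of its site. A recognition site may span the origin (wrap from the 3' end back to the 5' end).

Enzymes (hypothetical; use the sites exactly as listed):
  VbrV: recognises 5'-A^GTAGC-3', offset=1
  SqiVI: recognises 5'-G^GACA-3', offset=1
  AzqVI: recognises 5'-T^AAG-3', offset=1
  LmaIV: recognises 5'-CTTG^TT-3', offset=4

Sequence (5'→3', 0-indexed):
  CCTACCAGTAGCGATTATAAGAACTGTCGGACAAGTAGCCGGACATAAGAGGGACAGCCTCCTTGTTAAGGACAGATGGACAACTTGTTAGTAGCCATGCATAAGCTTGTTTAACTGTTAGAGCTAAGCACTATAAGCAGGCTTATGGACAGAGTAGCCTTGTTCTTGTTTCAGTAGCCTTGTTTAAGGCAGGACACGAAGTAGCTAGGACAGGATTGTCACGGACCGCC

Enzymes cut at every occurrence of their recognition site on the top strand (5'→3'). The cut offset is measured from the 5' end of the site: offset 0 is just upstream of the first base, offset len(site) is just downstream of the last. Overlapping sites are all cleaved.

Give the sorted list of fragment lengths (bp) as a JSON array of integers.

Per-enzyme occurrences:
  VbrV (AGTAGC, off=1): starts [6, 33, 89, 152, 172, 199] → cuts [7, 34, 90, 153, 173, 200]
  SqiVI (GGACA, off=1): starts [28, 40, 51, 69, 77, 146, 191, 207] → cuts [29, 41, 52, 70, 78, 147, 192, 208]
  AzqVI (TAAG, off=1): starts [17, 45, 66, 101, 124, 133, 184] → cuts [18, 46, 67, 102, 125, 134, 185]
  LmaIV (CTTGTT, off=4): starts [61, 83, 105, 158, 164, 178] → cuts [65, 87, 109, 162, 168, 182]

All cut coordinates (distinct, sorted): [7, 18, 29, 34, 41, 46, 52, 65, 67, 70, 78, 87, 90, 102, 109, 125, 134, 147, 153, 162, 168, 173, 182, 185, 192, 200, 208]

Fragments:
  7→18: 11 bp
  18→29: 11 bp
  29→34: 5 bp
  34→41: 7 bp
  41→46: 5 bp
  46→52: 6 bp
  52→65: 13 bp
  65→67: 2 bp
  67→70: 3 bp
  70→78: 8 bp
  78→87: 9 bp
  87→90: 3 bp
  90→102: 12 bp
  102→109: 7 bp
  109→125: 16 bp
  125→134: 9 bp
  134→147: 13 bp
  147→153: 6 bp
  153→162: 9 bp
  162→168: 6 bp
  168→173: 5 bp
  173→182: 9 bp
  182→185: 3 bp
  185→192: 7 bp
  192→200: 8 bp
  200→208: 8 bp
  208→7 (wrap): 230-208+7 = 29 bp

[2,3,3,3,5,5,5,6,6,6,7,7,7,8,8,8,9,9,9,9,11,11,12,13,13,16,29]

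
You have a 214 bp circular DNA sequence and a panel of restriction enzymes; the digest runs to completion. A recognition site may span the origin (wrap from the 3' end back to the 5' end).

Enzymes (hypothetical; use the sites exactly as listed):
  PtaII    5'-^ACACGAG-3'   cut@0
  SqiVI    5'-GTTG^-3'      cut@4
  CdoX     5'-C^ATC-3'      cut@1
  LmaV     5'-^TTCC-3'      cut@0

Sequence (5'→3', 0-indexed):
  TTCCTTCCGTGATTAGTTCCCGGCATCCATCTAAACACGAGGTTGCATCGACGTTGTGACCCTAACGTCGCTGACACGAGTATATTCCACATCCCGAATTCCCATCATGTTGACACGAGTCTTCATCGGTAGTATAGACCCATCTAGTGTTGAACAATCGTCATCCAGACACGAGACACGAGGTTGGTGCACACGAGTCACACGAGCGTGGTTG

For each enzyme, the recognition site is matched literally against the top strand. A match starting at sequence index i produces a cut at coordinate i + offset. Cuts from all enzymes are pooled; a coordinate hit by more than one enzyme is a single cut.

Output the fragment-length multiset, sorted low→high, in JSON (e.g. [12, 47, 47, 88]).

[1,4,4,4,5,6,6,6,7,8,8,9,9,10,10,11,11,11,11,12,12,15,17,17]

Scan for sites:
  PtaII (ACACGAG, off=0): starts [34, 73, 112, 168, 175, 190, 199] → cuts [34, 73, 112, 168, 175, 190, 199]
  SqiVI (GTTG, off=4): starts [41, 52, 108, 148, 182, 210] → cuts [0, 45, 56, 112, 152, 186]
  CdoX (CATC, off=1): starts [23, 27, 45, 89, 102, 123, 140, 161] → cuts [24, 28, 46, 90, 103, 124, 141, 162]
  LmaV (TTCC, off=0): starts [0, 4, 16, 84, 98] → cuts [0, 4, 16, 84, 98]

Pooled cuts: [0, 4, 16, 24, 28, 34, 45, 46, 56, 73, 84, 90, 98, 103, 112, 124, 141, 152, 162, 168, 175, 186, 190, 199]

Fragment lengths:
  0→4: 4 bp
  4→16: 12 bp
  16→24: 8 bp
  24→28: 4 bp
  28→34: 6 bp
  34→45: 11 bp
  45→46: 1 bp
  46→56: 10 bp
  56→73: 17 bp
  73→84: 11 bp
  84→90: 6 bp
  90→98: 8 bp
  98→103: 5 bp
  103→112: 9 bp
  112→124: 12 bp
  124→141: 17 bp
  141→152: 11 bp
  152→162: 10 bp
  162→168: 6 bp
  168→175: 7 bp
  175→186: 11 bp
  186→190: 4 bp
  190→199: 9 bp
  199→0 (wrap): 214-199+0 = 15 bp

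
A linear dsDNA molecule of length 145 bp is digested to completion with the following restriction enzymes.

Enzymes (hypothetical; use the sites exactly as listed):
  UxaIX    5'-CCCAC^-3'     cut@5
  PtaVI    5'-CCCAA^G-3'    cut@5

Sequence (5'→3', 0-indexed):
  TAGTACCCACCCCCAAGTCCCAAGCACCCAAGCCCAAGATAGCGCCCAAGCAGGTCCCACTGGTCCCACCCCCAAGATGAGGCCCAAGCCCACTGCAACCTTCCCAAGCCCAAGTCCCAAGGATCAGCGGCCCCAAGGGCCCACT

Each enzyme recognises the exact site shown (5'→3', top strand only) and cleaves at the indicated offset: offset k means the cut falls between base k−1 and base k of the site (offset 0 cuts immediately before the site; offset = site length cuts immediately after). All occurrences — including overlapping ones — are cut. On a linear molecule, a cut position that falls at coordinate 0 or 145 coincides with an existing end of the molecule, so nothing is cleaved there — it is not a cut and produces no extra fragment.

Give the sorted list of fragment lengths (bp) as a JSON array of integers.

Scan for sites:
  UxaIX CCCAC/5: at [5, 55, 64, 88, 139] ⇒ [10, 60, 69, 93, 144]
  PtaVI CCCAAG/5: at [11, 18, 26, 32, 44, 70, 82, 102, 108, 115, 131] ⇒ [16, 23, 31, 37, 49, 75, 87, 107, 113, 120, 136]

All cut coordinates (distinct, sorted): [10, 16, 23, 31, 37, 49, 60, 69, 75, 87, 93, 107, 113, 120, 136, 144]

Fragment lengths:
  [0,10): 10 bp
  [10,16): 6 bp
  [16,23): 7 bp
  [23,31): 8 bp
  [31,37): 6 bp
  [37,49): 12 bp
  [49,60): 11 bp
  [60,69): 9 bp
  [69,75): 6 bp
  [75,87): 12 bp
  [87,93): 6 bp
  [93,107): 14 bp
  [107,113): 6 bp
  [113,120): 7 bp
  [120,136): 16 bp
  [136,144): 8 bp
  [144,145): 1 bp

[1,6,6,6,6,6,7,7,8,8,9,10,11,12,12,14,16]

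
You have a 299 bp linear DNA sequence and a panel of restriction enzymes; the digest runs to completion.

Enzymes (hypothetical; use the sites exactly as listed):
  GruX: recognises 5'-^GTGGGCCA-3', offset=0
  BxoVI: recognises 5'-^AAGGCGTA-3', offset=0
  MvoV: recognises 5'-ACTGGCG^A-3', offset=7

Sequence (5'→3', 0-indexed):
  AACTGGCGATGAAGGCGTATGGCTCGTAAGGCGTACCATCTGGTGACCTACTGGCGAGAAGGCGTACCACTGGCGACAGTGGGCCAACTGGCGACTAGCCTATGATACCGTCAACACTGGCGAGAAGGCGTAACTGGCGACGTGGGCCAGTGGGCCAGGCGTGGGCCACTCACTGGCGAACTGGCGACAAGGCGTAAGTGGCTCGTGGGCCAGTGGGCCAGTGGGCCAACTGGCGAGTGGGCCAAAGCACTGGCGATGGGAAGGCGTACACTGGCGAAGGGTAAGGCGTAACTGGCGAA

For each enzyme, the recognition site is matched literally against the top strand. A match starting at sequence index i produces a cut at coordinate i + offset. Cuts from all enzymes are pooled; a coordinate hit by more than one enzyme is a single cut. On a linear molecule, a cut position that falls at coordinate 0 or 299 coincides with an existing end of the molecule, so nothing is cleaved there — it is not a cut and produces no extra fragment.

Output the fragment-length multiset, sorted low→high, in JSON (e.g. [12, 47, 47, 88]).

Scan for sites:
  GruX (GTGGGCCA, off=0): starts [78, 141, 149, 160, 204, 212, 220, 236] → cuts [78, 141, 149, 160, 204, 212, 220, 236]
  BxoVI (AAGGCGTA, off=0): starts [11, 27, 58, 124, 188, 260, 282] → cuts [11, 27, 58, 124, 188, 260, 282]
  MvoV (ACTGGCGA, off=7): starts [1, 49, 68, 86, 115, 132, 171, 179, 228, 248, 269, 290] → cuts [8, 56, 75, 93, 122, 139, 178, 186, 235, 255, 276, 297]

Pooled cuts: [8, 11, 27, 56, 58, 75, 78, 93, 122, 124, 139, 141, 149, 160, 178, 186, 188, 204, 212, 220, 235, 236, 255, 260, 276, 282, 297]

Fragment lengths:
  [0,8): 8 bp
  [8,11): 3 bp
  [11,27): 16 bp
  [27,56): 29 bp
  [56,58): 2 bp
  [58,75): 17 bp
  [75,78): 3 bp
  [78,93): 15 bp
  [93,122): 29 bp
  [122,124): 2 bp
  [124,139): 15 bp
  [139,141): 2 bp
  [141,149): 8 bp
  [149,160): 11 bp
  [160,178): 18 bp
  [178,186): 8 bp
  [186,188): 2 bp
  [188,204): 16 bp
  [204,212): 8 bp
  [212,220): 8 bp
  [220,235): 15 bp
  [235,236): 1 bp
  [236,255): 19 bp
  [255,260): 5 bp
  [260,276): 16 bp
  [276,282): 6 bp
  [282,297): 15 bp
  [297,299): 2 bp

[1,2,2,2,2,2,3,3,5,6,8,8,8,8,8,11,15,15,15,15,16,16,16,17,18,19,29,29]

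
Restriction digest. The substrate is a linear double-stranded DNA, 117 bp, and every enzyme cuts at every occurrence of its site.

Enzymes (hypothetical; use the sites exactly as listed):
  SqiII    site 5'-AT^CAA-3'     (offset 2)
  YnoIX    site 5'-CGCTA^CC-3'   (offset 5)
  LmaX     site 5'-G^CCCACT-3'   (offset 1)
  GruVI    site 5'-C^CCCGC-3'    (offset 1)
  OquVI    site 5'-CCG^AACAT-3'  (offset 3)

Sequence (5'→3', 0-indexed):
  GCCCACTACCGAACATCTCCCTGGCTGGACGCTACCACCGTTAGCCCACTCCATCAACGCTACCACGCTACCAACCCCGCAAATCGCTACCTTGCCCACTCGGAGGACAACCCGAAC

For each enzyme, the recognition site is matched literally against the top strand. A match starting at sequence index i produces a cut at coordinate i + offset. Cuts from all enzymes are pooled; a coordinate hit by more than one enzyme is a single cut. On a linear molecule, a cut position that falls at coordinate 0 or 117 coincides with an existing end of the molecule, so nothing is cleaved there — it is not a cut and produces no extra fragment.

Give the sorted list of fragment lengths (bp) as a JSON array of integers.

[1,5,5,8,8,10,10,10,14,23,23]

Per-enzyme occurrences:
  SqiII (ATCAA, off=2): starts [52] → cuts [54]
  YnoIX (CGCTACC, off=5): starts [29, 57, 65, 84] → cuts [34, 62, 70, 89]
  LmaX (GCCCACT, off=1): starts [0, 43, 93] → cuts [1, 44, 94]
  GruVI (CCCCGC, off=1): starts [74] → cuts [75]
  OquVI (CCGAACAT, off=3): starts [8] → cuts [11]

All cut coordinates (distinct, sorted): [1, 11, 34, 44, 54, 62, 70, 75, 89, 94]

Fragments:
  [0,1): 1 bp
  [1,11): 10 bp
  [11,34): 23 bp
  [34,44): 10 bp
  [44,54): 10 bp
  [54,62): 8 bp
  [62,70): 8 bp
  [70,75): 5 bp
  [75,89): 14 bp
  [89,94): 5 bp
  [94,117): 23 bp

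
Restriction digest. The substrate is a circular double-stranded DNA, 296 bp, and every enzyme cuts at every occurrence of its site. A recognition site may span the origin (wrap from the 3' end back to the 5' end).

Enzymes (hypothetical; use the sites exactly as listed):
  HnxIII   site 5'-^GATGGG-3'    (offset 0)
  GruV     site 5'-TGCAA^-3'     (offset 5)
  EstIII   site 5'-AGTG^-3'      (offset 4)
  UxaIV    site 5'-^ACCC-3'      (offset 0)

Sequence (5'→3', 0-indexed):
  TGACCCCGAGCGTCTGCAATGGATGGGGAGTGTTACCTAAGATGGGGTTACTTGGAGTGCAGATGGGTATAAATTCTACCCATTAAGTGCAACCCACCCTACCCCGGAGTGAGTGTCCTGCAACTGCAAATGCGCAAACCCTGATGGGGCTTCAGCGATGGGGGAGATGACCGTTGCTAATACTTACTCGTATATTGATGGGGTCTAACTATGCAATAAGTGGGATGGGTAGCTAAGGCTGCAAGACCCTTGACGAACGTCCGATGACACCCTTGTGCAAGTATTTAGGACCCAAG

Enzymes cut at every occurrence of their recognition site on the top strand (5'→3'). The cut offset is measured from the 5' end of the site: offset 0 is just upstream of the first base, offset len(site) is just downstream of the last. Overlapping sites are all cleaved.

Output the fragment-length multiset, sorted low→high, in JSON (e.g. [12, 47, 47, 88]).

[1,1,1,2,2,2,3,4,5,5,6,6,8,8,8,9,9,11,11,12,12,14,16,17,19,20,21,23,40]

Site scan:
  HnxIII (GATGGG, off=0): starts [21, 40, 61, 142, 156, 196, 223] → cuts [21, 40, 61, 142, 156, 196, 223]
  GruV (TGCAA, off=5): starts [14, 87, 118, 124, 211, 239, 275] → cuts [19, 92, 123, 129, 216, 244, 280]
  EstIII (AGTG, off=4): starts [28, 55, 85, 107, 111, 218, 294] → cuts [2, 32, 59, 89, 111, 115, 222]
  UxaIV (ACCC, off=0): starts [2, 77, 91, 95, 100, 137, 245, 268, 289] → cuts [2, 77, 91, 95, 100, 137, 245, 268, 289]

Pooled cuts: [2, 19, 21, 32, 40, 59, 61, 77, 89, 91, 92, 95, 100, 111, 115, 123, 129, 137, 142, 156, 196, 216, 222, 223, 244, 245, 268, 280, 289]

Fragment lengths:
  2→19: 17 bp
  19→21: 2 bp
  21→32: 11 bp
  32→40: 8 bp
  40→59: 19 bp
  59→61: 2 bp
  61→77: 16 bp
  77→89: 12 bp
  89→91: 2 bp
  91→92: 1 bp
  92→95: 3 bp
  95→100: 5 bp
  100→111: 11 bp
  111→115: 4 bp
  115→123: 8 bp
  123→129: 6 bp
  129→137: 8 bp
  137→142: 5 bp
  142→156: 14 bp
  156→196: 40 bp
  196→216: 20 bp
  216→222: 6 bp
  222→223: 1 bp
  223→244: 21 bp
  244→245: 1 bp
  245→268: 23 bp
  268→280: 12 bp
  280→289: 9 bp
  289→2 (wrap): 296-289+2 = 9 bp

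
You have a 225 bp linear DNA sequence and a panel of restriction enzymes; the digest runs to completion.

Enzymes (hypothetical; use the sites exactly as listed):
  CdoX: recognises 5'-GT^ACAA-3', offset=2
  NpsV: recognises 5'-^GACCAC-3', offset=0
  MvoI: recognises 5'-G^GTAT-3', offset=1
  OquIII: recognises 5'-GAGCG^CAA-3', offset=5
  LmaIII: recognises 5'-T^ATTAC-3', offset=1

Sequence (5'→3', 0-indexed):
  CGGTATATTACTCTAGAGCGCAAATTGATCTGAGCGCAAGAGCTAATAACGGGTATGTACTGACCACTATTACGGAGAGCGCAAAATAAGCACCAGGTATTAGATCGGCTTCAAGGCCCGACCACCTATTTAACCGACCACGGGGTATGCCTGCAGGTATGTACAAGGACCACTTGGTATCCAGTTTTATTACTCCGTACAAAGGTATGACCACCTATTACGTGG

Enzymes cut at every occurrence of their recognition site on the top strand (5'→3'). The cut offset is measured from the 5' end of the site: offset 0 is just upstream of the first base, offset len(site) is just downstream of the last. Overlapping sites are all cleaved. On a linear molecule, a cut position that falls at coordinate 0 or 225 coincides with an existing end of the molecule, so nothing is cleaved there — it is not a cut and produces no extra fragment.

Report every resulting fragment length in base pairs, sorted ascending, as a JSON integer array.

[2,4,4,5,6,6,7,8,9,9,9,9,10,12,12,13,14,15,16,16,16,23]

Scan for sites:
  CdoX GTACAA/2: at [160, 196] ⇒ [162, 198]
  NpsV GACCAC/0: at [61, 119, 135, 167, 208] ⇒ [61, 119, 135, 167, 208]
  MvoI GGTAT/1: at [1, 51, 95, 143, 155, 175, 203] ⇒ [2, 52, 96, 144, 156, 176, 204]
  OquIII GAGCGCAA/5: at [15, 31, 76] ⇒ [20, 36, 81]
  LmaIII TATTAC/1: at [5, 67, 187, 215] ⇒ [6, 68, 188, 216]

Pooled cuts: [2, 6, 20, 36, 52, 61, 68, 81, 96, 119, 135, 144, 156, 162, 167, 176, 188, 198, 204, 208, 216]

Fragment lengths:
  [0,2): 2 bp
  [2,6): 4 bp
  [6,20): 14 bp
  [20,36): 16 bp
  [36,52): 16 bp
  [52,61): 9 bp
  [61,68): 7 bp
  [68,81): 13 bp
  [81,96): 15 bp
  [96,119): 23 bp
  [119,135): 16 bp
  [135,144): 9 bp
  [144,156): 12 bp
  [156,162): 6 bp
  [162,167): 5 bp
  [167,176): 9 bp
  [176,188): 12 bp
  [188,198): 10 bp
  [198,204): 6 bp
  [204,208): 4 bp
  [208,216): 8 bp
  [216,225): 9 bp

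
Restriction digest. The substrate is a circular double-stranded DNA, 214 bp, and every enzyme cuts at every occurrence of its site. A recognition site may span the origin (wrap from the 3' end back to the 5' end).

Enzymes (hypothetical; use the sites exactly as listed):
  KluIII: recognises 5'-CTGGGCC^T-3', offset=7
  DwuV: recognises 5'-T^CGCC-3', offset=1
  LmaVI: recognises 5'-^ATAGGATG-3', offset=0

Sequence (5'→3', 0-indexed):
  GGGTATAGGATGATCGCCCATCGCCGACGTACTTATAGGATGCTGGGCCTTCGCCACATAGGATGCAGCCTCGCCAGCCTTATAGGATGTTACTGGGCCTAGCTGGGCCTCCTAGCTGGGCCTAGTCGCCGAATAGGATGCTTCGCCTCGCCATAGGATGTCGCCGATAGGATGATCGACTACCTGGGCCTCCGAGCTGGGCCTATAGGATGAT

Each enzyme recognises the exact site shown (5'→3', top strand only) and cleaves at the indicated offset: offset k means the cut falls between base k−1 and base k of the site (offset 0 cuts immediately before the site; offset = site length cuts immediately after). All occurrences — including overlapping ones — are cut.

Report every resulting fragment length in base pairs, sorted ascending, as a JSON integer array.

Per-enzyme occurrences:
  KluIII CTGGGCCT/7: at [42, 92, 102, 115, 183, 196] ⇒ [49, 99, 109, 122, 190, 203]
  DwuV TCGCC/1: at [13, 20, 50, 70, 125, 142, 147, 160] ⇒ [14, 21, 51, 71, 126, 143, 148, 161]
  LmaVI ATAGGATG/0: at [4, 34, 57, 81, 132, 152, 166, 204] ⇒ [4, 34, 57, 81, 132, 152, 166, 204]

All cut coordinates (distinct, sorted): [4, 14, 21, 34, 49, 51, 57, 71, 81, 99, 109, 122, 126, 132, 143, 148, 152, 161, 166, 190, 203, 204]

Fragment lengths:
  4→14: 10 bp
  14→21: 7 bp
  21→34: 13 bp
  34→49: 15 bp
  49→51: 2 bp
  51→57: 6 bp
  57→71: 14 bp
  71→81: 10 bp
  81→99: 18 bp
  99→109: 10 bp
  109→122: 13 bp
  122→126: 4 bp
  126→132: 6 bp
  132→143: 11 bp
  143→148: 5 bp
  148→152: 4 bp
  152→161: 9 bp
  161→166: 5 bp
  166→190: 24 bp
  190→203: 13 bp
  203→204: 1 bp
  204→4 (wrap): 214-204+4 = 14 bp

[1,2,4,4,5,5,6,6,7,9,10,10,10,11,13,13,13,14,14,15,18,24]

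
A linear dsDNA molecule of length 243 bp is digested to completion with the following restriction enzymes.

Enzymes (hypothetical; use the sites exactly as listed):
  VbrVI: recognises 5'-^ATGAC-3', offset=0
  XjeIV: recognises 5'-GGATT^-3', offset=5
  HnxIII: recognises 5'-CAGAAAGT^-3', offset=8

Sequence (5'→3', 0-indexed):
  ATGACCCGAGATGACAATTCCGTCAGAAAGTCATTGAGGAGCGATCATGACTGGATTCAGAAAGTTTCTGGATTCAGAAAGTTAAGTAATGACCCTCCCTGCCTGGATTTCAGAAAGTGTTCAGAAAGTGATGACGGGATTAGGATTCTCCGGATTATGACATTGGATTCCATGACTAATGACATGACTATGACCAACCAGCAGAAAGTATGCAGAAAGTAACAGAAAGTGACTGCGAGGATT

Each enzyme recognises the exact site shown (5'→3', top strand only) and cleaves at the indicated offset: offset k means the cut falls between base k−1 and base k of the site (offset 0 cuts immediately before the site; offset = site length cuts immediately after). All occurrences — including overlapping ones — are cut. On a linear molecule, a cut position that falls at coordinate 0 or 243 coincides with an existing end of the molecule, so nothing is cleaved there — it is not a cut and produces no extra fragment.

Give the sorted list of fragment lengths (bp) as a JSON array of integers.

[1,2,5,6,6,6,7,8,8,9,9,9,10,10,11,11,11,11,13,13,15,20,21,21]

Per-enzyme occurrences:
  VbrVI ATGAC/0: at [0, 10, 46, 88, 130, 156, 171, 178, 183, 189] ⇒ [10, 46, 88, 130, 156, 171, 178, 183, 189] (position 0 is a terminus of the linear molecule — no cut)
  XjeIV GGATT/5: at [52, 69, 104, 136, 142, 151, 164, 238] ⇒ [57, 74, 109, 141, 147, 156, 169] (position 243 is a terminus of the linear molecule — no cut)
  HnxIII CAGAAAGT/8: at [23, 57, 74, 110, 121, 201, 212, 222] ⇒ [31, 65, 82, 118, 129, 209, 220, 230]

All cut coordinates (distinct, sorted): [10, 31, 46, 57, 65, 74, 82, 88, 109, 118, 129, 130, 141, 147, 156, 169, 171, 178, 183, 189, 209, 220, 230]

Fragment lengths:
  [0,10): 10 bp
  [10,31): 21 bp
  [31,46): 15 bp
  [46,57): 11 bp
  [57,65): 8 bp
  [65,74): 9 bp
  [74,82): 8 bp
  [82,88): 6 bp
  [88,109): 21 bp
  [109,118): 9 bp
  [118,129): 11 bp
  [129,130): 1 bp
  [130,141): 11 bp
  [141,147): 6 bp
  [147,156): 9 bp
  [156,169): 13 bp
  [169,171): 2 bp
  [171,178): 7 bp
  [178,183): 5 bp
  [183,189): 6 bp
  [189,209): 20 bp
  [209,220): 11 bp
  [220,230): 10 bp
  [230,243): 13 bp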